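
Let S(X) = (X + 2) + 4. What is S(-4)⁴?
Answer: 16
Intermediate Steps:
S(X) = 6 + X (S(X) = (2 + X) + 4 = 6 + X)
S(-4)⁴ = (6 - 4)⁴ = 2⁴ = 16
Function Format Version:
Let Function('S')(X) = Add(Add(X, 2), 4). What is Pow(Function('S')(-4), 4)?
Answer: 16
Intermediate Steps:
Function('S')(X) = Add(6, X) (Function('S')(X) = Add(Add(2, X), 4) = Add(6, X))
Pow(Function('S')(-4), 4) = Pow(Add(6, -4), 4) = Pow(2, 4) = 16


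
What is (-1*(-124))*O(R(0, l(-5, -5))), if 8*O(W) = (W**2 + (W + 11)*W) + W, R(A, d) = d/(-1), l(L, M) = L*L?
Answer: 14725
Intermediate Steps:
l(L, M) = L**2
R(A, d) = -d (R(A, d) = d*(-1) = -d)
O(W) = W/8 + W**2/8 + W*(11 + W)/8 (O(W) = ((W**2 + (W + 11)*W) + W)/8 = ((W**2 + (11 + W)*W) + W)/8 = ((W**2 + W*(11 + W)) + W)/8 = (W + W**2 + W*(11 + W))/8 = W/8 + W**2/8 + W*(11 + W)/8)
(-1*(-124))*O(R(0, l(-5, -5))) = (-1*(-124))*((-1*(-5)**2)*(6 - 1*(-5)**2)/4) = 124*((-1*25)*(6 - 1*25)/4) = 124*((1/4)*(-25)*(6 - 25)) = 124*((1/4)*(-25)*(-19)) = 124*(475/4) = 14725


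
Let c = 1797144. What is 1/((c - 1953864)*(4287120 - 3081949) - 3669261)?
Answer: -1/188878068381 ≈ -5.2944e-12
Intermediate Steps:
1/((c - 1953864)*(4287120 - 3081949) - 3669261) = 1/((1797144 - 1953864)*(4287120 - 3081949) - 3669261) = 1/(-156720*1205171 - 3669261) = 1/(-188874399120 - 3669261) = 1/(-188878068381) = -1/188878068381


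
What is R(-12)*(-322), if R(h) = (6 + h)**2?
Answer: -11592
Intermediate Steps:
R(-12)*(-322) = (6 - 12)**2*(-322) = (-6)**2*(-322) = 36*(-322) = -11592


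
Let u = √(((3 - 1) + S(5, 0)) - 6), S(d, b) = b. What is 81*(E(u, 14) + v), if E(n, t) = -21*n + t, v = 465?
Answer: 38799 - 3402*I ≈ 38799.0 - 3402.0*I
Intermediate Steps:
u = 2*I (u = √(((3 - 1) + 0) - 6) = √((2 + 0) - 6) = √(2 - 6) = √(-4) = 2*I ≈ 2.0*I)
E(n, t) = t - 21*n
81*(E(u, 14) + v) = 81*((14 - 42*I) + 465) = 81*(479 - 42*I) = 38799 - 3402*I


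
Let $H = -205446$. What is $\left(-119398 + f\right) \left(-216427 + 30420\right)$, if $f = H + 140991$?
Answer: $34197944971$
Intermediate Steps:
$f = -64455$ ($f = -205446 + 140991 = -64455$)
$\left(-119398 + f\right) \left(-216427 + 30420\right) = \left(-119398 - 64455\right) \left(-216427 + 30420\right) = \left(-183853\right) \left(-186007\right) = 34197944971$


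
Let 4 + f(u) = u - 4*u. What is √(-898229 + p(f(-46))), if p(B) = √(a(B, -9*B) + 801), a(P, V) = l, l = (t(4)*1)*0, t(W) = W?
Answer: √(-898229 + 3*√89) ≈ 947.73*I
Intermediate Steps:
f(u) = -4 - 3*u (f(u) = -4 + (u - 4*u) = -4 - 3*u)
l = 0 (l = (4*1)*0 = 4*0 = 0)
a(P, V) = 0
p(B) = 3*√89 (p(B) = √(0 + 801) = √801 = 3*√89)
√(-898229 + p(f(-46))) = √(-898229 + 3*√89)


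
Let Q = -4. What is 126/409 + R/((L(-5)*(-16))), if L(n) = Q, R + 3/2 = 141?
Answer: 130239/52352 ≈ 2.4878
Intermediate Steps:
R = 279/2 (R = -3/2 + 141 = 279/2 ≈ 139.50)
L(n) = -4
126/409 + R/((L(-5)*(-16))) = 126/409 + 279/(2*((-4*(-16)))) = 126*(1/409) + (279/2)/64 = 126/409 + (279/2)*(1/64) = 126/409 + 279/128 = 130239/52352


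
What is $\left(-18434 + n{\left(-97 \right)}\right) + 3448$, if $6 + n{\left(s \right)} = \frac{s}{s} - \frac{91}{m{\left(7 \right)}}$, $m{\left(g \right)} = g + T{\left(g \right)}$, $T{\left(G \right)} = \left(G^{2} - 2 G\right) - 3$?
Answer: $- \frac{44980}{3} \approx -14993.0$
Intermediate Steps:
$T{\left(G \right)} = -3 + G^{2} - 2 G$
$m{\left(g \right)} = -3 + g^{2} - g$ ($m{\left(g \right)} = g - \left(3 - g^{2} + 2 g\right) = -3 + g^{2} - g$)
$n{\left(s \right)} = - \frac{22}{3}$ ($n{\left(s \right)} = -6 - \left(\frac{91}{-3 + 7^{2} - 7} - \frac{s}{s}\right) = -6 + \left(1 - \frac{91}{-3 + 49 - 7}\right) = -6 + \left(1 - \frac{91}{39}\right) = -6 + \left(1 - \frac{7}{3}\right) = -6 - \frac{4}{3} = - \frac{22}{3}$)
$\left(-18434 + n{\left(-97 \right)}\right) + 3448 = \left(-18434 - \frac{22}{3}\right) + 3448 = - \frac{55324}{3} + 3448 = - \frac{44980}{3}$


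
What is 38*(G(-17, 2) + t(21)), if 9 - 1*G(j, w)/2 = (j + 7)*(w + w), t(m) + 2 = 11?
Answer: 4066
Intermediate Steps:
t(m) = 9 (t(m) = -2 + 11 = 9)
G(j, w) = 18 - 4*w*(7 + j) (G(j, w) = 18 - 2*(j + 7)*(w + w) = 18 - 2*(7 + j)*2*w = 18 - 4*w*(7 + j))
38*(G(-17, 2) + t(21)) = 38*((18 - 28*2 - 4*(-17)*2) + 9) = 38*((18 - 56 + 136) + 9) = 38*(98 + 9) = 38*107 = 4066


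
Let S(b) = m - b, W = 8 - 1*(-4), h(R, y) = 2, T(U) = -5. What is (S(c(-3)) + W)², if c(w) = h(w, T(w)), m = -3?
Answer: 49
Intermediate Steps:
W = 12 (W = 8 + 4 = 12)
c(w) = 2
S(b) = -3 - b
(S(c(-3)) + W)² = ((-3 - 1*2) + 12)² = ((-3 - 2) + 12)² = (-5 + 12)² = 7² = 49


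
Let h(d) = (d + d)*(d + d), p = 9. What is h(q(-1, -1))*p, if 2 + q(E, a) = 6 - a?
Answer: 900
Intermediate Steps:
q(E, a) = 4 - a (q(E, a) = -2 + (6 - a) = 4 - a)
h(d) = 4*d**2 (h(d) = (2*d)*(2*d) = 4*d**2)
h(q(-1, -1))*p = (4*(4 - 1*(-1))**2)*9 = (4*(4 + 1)**2)*9 = (4*5**2)*9 = (4*25)*9 = 100*9 = 900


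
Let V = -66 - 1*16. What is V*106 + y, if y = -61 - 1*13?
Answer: -8766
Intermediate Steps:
V = -82 (V = -66 - 16 = -82)
y = -74 (y = -61 - 13 = -74)
V*106 + y = -82*106 - 74 = -8692 - 74 = -8766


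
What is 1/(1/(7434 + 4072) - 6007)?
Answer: -11506/69116541 ≈ -0.00016647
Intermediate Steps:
1/(1/(7434 + 4072) - 6007) = 1/(1/11506 - 6007) = 1/(-69116541/11506) = -11506/69116541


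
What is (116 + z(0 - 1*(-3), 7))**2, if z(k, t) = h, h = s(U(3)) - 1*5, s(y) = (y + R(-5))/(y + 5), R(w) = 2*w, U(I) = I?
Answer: 776161/64 ≈ 12128.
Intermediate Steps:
s(y) = (-10 + y)/(5 + y) (s(y) = (y + 2*(-5))/(y + 5) = (y - 10)/(5 + y) = (-10 + y)/(5 + y))
h = -47/8 (h = (-10 + 3)/(5 + 3) - 1*5 = -7/8 - 5 = -47/8 ≈ -5.8750)
z(k, t) = -47/8
(116 + z(0 - 1*(-3), 7))**2 = (116 - 47/8)**2 = (881/8)**2 = 776161/64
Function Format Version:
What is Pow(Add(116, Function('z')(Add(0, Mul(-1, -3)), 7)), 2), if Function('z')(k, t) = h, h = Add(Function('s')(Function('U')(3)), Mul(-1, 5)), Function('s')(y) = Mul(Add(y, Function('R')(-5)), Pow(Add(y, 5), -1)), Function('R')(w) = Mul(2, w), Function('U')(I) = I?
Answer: Rational(776161, 64) ≈ 12128.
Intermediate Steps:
Function('s')(y) = Mul(Pow(Add(5, y), -1), Add(-10, y)) (Function('s')(y) = Mul(Add(y, Mul(2, -5)), Pow(Add(y, 5), -1)) = Mul(Add(y, -10), Pow(Add(5, y), -1)) = Mul(Add(-10, y), Pow(Add(5, y), -1)) = Mul(Pow(Add(5, y), -1), Add(-10, y)))
h = Rational(-47, 8) (h = Add(Mul(Pow(Add(5, 3), -1), Add(-10, 3)), Mul(-1, 5)) = Add(Mul(Pow(8, -1), -7), -5) = Add(Mul(Rational(1, 8), -7), -5) = Add(Rational(-7, 8), -5) = Rational(-47, 8) ≈ -5.8750)
Function('z')(k, t) = Rational(-47, 8)
Pow(Add(116, Function('z')(Add(0, Mul(-1, -3)), 7)), 2) = Pow(Add(116, Rational(-47, 8)), 2) = Pow(Rational(881, 8), 2) = Rational(776161, 64)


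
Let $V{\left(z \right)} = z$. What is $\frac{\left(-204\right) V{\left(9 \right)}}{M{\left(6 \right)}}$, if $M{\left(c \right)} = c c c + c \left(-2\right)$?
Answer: $-9$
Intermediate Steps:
$M{\left(c \right)} = c^{3} - 2 c$ ($M{\left(c \right)} = c^{2} c - 2 c = c^{3} - 2 c$)
$\frac{\left(-204\right) V{\left(9 \right)}}{M{\left(6 \right)}} = \frac{\left(-204\right) 9}{6 \left(-2 + 6^{2}\right)} = - \frac{1836}{6 \left(-2 + 36\right)} = - \frac{1836}{6 \cdot 34} = - \frac{1836}{204} = \left(-1836\right) \frac{1}{204} = -9$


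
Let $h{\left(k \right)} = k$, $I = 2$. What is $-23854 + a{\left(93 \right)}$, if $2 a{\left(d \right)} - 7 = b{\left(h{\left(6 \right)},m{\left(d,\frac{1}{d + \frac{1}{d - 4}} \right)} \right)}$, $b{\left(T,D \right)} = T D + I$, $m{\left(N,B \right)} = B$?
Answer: $- \frac{98712947}{4139} \approx -23849.0$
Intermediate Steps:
$b{\left(T,D \right)} = 2 + D T$ ($b{\left(T,D \right)} = T D + 2 = D T + 2 = 2 + D T$)
$a{\left(d \right)} = \frac{9}{2} + \frac{3}{d + \frac{1}{-4 + d}}$ ($a{\left(d \right)} = \frac{7}{2} + \frac{2 + \frac{1}{d + \frac{1}{d - 4}} \cdot 6}{2} = \frac{7}{2} + \frac{2 + \frac{1}{d + \frac{1}{-4 + d}} 6}{2} = \frac{7}{2} + \frac{2 + \frac{6}{d + \frac{1}{-4 + d}}}{2} = \frac{7}{2} + \left(1 + \frac{3}{d + \frac{1}{-4 + d}}\right) = \frac{9}{2} + \frac{3}{d + \frac{1}{-4 + d}}$)
$-23854 + a{\left(93 \right)} = -23854 + \frac{3 \left(-5 + 2 \cdot 93 + 3 \cdot 93 \left(-4 + 93\right)\right)}{2 \left(1 + 93 \left(-4 + 93\right)\right)} = -23854 + \frac{3 \left(-5 + 186 + 3 \cdot 93 \cdot 89\right)}{2 \left(1 + 93 \cdot 89\right)} = -23854 + \frac{3 \left(-5 + 186 + 24831\right)}{2 \left(1 + 8277\right)} = -23854 + \frac{3}{2} \cdot \frac{1}{8278} \cdot 25012 = -23854 + \frac{18759}{4139} = - \frac{98712947}{4139}$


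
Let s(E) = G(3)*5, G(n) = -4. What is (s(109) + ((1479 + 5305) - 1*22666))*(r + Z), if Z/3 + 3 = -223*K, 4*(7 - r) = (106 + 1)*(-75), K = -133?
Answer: -2893567675/2 ≈ -1.4468e+9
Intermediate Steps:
s(E) = -20 (s(E) = -4*5 = -20)
r = 8053/4 (r = 7 - (106 + 1)*(-75)/4 = 7 - 107*(-75)/4 = 7 - ¼*(-8025) = 7 + 8025/4 = 8053/4 ≈ 2013.3)
Z = 88968 (Z = -9 + 3*(-223*(-133)) = -9 + 3*29659 = -9 + 88977 = 88968)
(s(109) + ((1479 + 5305) - 1*22666))*(r + Z) = (-20 + ((1479 + 5305) - 1*22666))*(8053/4 + 88968) = (-20 + (6784 - 22666))*(363925/4) = (-20 - 15882)*(363925/4) = -15902*363925/4 = -2893567675/2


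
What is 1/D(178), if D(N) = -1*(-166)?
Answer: 1/166 ≈ 0.0060241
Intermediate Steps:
D(N) = 166
1/D(178) = 1/166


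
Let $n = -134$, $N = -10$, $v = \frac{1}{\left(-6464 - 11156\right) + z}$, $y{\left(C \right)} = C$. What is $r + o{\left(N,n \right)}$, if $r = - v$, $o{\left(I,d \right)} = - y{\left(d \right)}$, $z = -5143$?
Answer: $\frac{3050243}{22763} \approx 134.0$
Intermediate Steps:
$v = - \frac{1}{22763}$ ($v = \frac{1}{\left(-6464 - 11156\right) - 5143} = \frac{1}{-17620 - 5143} = \frac{1}{-22763} = - \frac{1}{22763} \approx -4.3931 \cdot 10^{-5}$)
$o{\left(I,d \right)} = - d$
$r = \frac{1}{22763}$ ($r = \left(-1\right) \left(- \frac{1}{22763}\right) = \frac{1}{22763} \approx 4.3931 \cdot 10^{-5}$)
$r + o{\left(N,n \right)} = \frac{1}{22763} - -134 = \frac{1}{22763} + 134 = \frac{3050243}{22763}$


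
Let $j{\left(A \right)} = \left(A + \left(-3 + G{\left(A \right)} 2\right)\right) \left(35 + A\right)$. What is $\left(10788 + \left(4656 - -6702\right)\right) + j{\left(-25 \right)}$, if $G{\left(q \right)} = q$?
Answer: $21366$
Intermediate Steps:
$j{\left(A \right)} = \left(-3 + 3 A\right) \left(35 + A\right)$ ($j{\left(A \right)} = \left(A + \left(-3 + A 2\right)\right) \left(35 + A\right) = \left(A + \left(-3 + 2 A\right)\right) \left(35 + A\right) = \left(-3 + 3 A\right) \left(35 + A\right)$)
$\left(10788 + \left(4656 - -6702\right)\right) + j{\left(-25 \right)} = \left(10788 + \left(4656 - -6702\right)\right) + \left(-105 + 3 \left(-25\right)^{2} + 102 \left(-25\right)\right) = \left(10788 + \left(4656 + 6702\right)\right) - 780 = \left(10788 + 11358\right) - 780 = 22146 - 780 = 21366$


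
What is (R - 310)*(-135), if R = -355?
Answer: 89775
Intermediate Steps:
(R - 310)*(-135) = (-355 - 310)*(-135) = -665*(-135) = 89775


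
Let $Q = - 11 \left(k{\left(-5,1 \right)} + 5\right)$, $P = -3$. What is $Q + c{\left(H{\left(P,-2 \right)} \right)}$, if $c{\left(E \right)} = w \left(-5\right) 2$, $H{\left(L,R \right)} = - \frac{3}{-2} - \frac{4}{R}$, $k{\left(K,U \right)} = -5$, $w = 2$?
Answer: $-20$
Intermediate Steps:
$H{\left(L,R \right)} = \frac{3}{2} - \frac{4}{R}$ ($H{\left(L,R \right)} = \left(-3\right) \left(- \frac{1}{2}\right) - \frac{4}{R} = \frac{3}{2} - \frac{4}{R}$)
$Q = 0$ ($Q = - 11 \left(-5 + 5\right) = \left(-11\right) 0 = 0$)
$c{\left(E \right)} = -20$ ($c{\left(E \right)} = 2 \left(-5\right) 2 = \left(-10\right) 2 = -20$)
$Q + c{\left(H{\left(P,-2 \right)} \right)} = 0 - 20 = -20$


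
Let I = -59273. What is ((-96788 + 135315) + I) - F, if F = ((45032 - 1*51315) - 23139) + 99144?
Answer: -90468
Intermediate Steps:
F = 69722 (F = ((45032 - 51315) - 23139) + 99144 = (-6283 - 23139) + 99144 = -29422 + 99144 = 69722)
((-96788 + 135315) + I) - F = ((-96788 + 135315) - 59273) - 1*69722 = (38527 - 59273) - 69722 = -20746 - 69722 = -90468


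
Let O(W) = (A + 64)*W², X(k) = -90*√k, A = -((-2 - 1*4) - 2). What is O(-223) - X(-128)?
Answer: 3580488 + 720*I*√2 ≈ 3.5805e+6 + 1018.2*I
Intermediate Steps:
A = 8 (A = -((-2 - 4) - 2) = -(-6 - 2) = -1*(-8) = 8)
O(W) = 72*W² (O(W) = (8 + 64)*W² = 72*W²)
O(-223) - X(-128) = 72*(-223)² - (-90)*√(-128) = 72*49729 - (-90)*8*I*√2 = 3580488 - (-720)*I*√2 = 3580488 + 720*I*√2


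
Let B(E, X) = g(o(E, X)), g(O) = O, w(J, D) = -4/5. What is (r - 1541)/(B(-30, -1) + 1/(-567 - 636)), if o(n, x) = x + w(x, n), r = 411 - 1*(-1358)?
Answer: -342855/2708 ≈ -126.61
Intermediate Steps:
w(J, D) = -4/5 (w(J, D) = -4*1/5 = -4/5)
r = 1769 (r = 411 + 1358 = 1769)
o(n, x) = -4/5 + x (o(n, x) = x - 4/5 = -4/5 + x)
B(E, X) = -4/5 + X
(r - 1541)/(B(-30, -1) + 1/(-567 - 636)) = (1769 - 1541)/((-4/5 - 1) + 1/(-567 - 636)) = 228/(-9/5 + 1/(-1203)) = 228/(-9/5 - 1/1203) = 228/(-10832/6015) = 228*(-6015/10832) = -342855/2708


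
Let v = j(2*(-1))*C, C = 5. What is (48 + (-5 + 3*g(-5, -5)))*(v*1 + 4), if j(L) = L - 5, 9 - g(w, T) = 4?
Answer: -1798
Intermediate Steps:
g(w, T) = 5 (g(w, T) = 9 - 1*4 = 9 - 4 = 5)
j(L) = -5 + L
v = -35 (v = (-5 + 2*(-1))*5 = (-5 - 2)*5 = -7*5 = -35)
(48 + (-5 + 3*g(-5, -5)))*(v*1 + 4) = (48 + (-5 + 3*5))*(-35*1 + 4) = (48 + (-5 + 15))*(-35 + 4) = (48 + 10)*(-31) = 58*(-31) = -1798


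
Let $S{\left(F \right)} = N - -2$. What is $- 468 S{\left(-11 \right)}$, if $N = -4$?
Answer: $936$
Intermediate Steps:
$S{\left(F \right)} = -2$ ($S{\left(F \right)} = -4 - -2 = -4 + 2 = -2$)
$- 468 S{\left(-11 \right)} = \left(-468\right) \left(-2\right) = 936$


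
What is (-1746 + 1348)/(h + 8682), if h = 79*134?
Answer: -199/9634 ≈ -0.020656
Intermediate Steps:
h = 10586
(-1746 + 1348)/(h + 8682) = (-1746 + 1348)/(10586 + 8682) = -398/19268 = -398*1/19268 = -199/9634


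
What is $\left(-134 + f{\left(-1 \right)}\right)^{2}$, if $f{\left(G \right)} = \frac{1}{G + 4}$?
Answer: $\frac{160801}{9} \approx 17867.0$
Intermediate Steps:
$f{\left(G \right)} = \frac{1}{4 + G}$
$\left(-134 + f{\left(-1 \right)}\right)^{2} = \left(-134 + \frac{1}{4 - 1}\right)^{2} = \left(-134 + \frac{1}{3}\right)^{2} = \left(- \frac{401}{3}\right)^{2} = \frac{160801}{9}$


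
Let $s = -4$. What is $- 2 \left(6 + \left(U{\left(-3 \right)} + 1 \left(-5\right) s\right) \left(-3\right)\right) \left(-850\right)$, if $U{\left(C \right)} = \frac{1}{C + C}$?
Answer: $-90950$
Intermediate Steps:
$U{\left(C \right)} = \frac{1}{2 C}$
$- 2 \left(6 + \left(U{\left(-3 \right)} + 1 \left(-5\right) s\right) \left(-3\right)\right) \left(-850\right) = - 2 \left(6 + \left(\frac{1}{2 \left(-3\right)} + 1 \left(-5\right) \left(-4\right)\right) \left(-3\right)\right) \left(-850\right) = - 2 \left(6 + \left(\frac{1}{2} \left(- \frac{1}{3}\right) - -20\right) \left(-3\right)\right) \left(-850\right) = - 2 \left(6 + \left(- \frac{1}{6} + 20\right) \left(-3\right)\right) \left(-850\right) = - 2 \left(6 + \frac{119}{6} \left(-3\right)\right) \left(-850\right) = - 2 \left(6 - \frac{119}{2}\right) \left(-850\right) = \left(-2\right) \left(- \frac{107}{2}\right) \left(-850\right) = 107 \left(-850\right) = -90950$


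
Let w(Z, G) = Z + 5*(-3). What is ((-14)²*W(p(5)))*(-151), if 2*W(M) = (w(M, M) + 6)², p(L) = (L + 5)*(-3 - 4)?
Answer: -92354318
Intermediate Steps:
p(L) = -35 - 7*L (p(L) = (5 + L)*(-7) = -35 - 7*L)
w(Z, G) = -15 + Z (w(Z, G) = Z - 15 = -15 + Z)
W(M) = (-9 + M)²/2 (W(M) = ((-15 + M) + 6)²/2 = (-9 + M)²/2)
((-14)²*W(p(5)))*(-151) = ((-14)²*((-9 + (-35 - 7*5))²/2))*(-151) = (196*((-9 + (-35 - 35))²/2))*(-151) = (196*((-9 - 70)²/2))*(-151) = (196*((½)*(-79)²))*(-151) = (196*((½)*6241))*(-151) = (196*(6241/2))*(-151) = 611618*(-151) = -92354318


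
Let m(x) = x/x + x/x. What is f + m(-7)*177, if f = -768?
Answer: -414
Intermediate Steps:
m(x) = 2 (m(x) = 1 + 1 = 2)
f + m(-7)*177 = -768 + 2*177 = -768 + 354 = -414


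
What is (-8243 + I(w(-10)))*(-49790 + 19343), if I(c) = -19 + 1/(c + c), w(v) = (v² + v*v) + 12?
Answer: 106658489889/424 ≈ 2.5155e+8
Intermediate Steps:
w(v) = 12 + 2*v² (w(v) = (v² + v²) + 12 = 2*v² + 12 = 12 + 2*v²)
I(c) = -19 + 1/(2*c)
(-8243 + I(w(-10)))*(-49790 + 19343) = (-8243 + (-19 + 1/(2*(12 + 2*(-10)²))))*(-49790 + 19343) = (-8243 + (-19 + 1/(2*(12 + 2*100))))*(-30447) = (-8243 + (-19 + 1/(2*(12 + 200))))*(-30447) = (-8243 + (-19 + (½)/212))*(-30447) = (-8243 + (-19 + (½)*(1/212)))*(-30447) = (-8243 + (-19 + 1/424))*(-30447) = (-8243 - 8055/424)*(-30447) = -3503087/424*(-30447) = 106658489889/424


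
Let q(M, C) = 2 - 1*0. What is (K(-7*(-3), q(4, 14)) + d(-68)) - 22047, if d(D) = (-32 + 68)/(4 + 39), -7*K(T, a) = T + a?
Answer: -6636884/301 ≈ -22049.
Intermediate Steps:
q(M, C) = 2 (q(M, C) = 2 + 0 = 2)
K(T, a) = -T/7 - a/7 (K(T, a) = -(T + a)/7 = -T/7 - a/7)
d(D) = 36/43
(K(-7*(-3), q(4, 14)) + d(-68)) - 22047 = ((-(-1)*(-3) - ⅐*2) + 36/43) - 22047 = ((-⅐*21 - 2/7) + 36/43) - 22047 = ((-3 - 2/7) + 36/43) - 22047 = (-23/7 + 36/43) - 22047 = -737/301 - 22047 = -6636884/301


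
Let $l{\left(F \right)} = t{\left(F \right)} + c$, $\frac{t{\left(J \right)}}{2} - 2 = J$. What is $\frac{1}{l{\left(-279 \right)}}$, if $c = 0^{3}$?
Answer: $- \frac{1}{554} \approx -0.0018051$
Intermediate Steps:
$c = 0$
$t{\left(J \right)} = 4 + 2 J$
$l{\left(F \right)} = 4 + 2 F$ ($l{\left(F \right)} = \left(4 + 2 F\right) + 0 = 4 + 2 F$)
$\frac{1}{l{\left(-279 \right)}} = \frac{1}{4 + 2 \left(-279\right)} = \frac{1}{4 - 558} = \frac{1}{-554} = - \frac{1}{554}$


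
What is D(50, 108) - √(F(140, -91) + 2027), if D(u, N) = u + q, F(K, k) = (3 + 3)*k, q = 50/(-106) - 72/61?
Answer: 156309/3233 - √1481 ≈ 9.8642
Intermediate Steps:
q = -5341/3233 (q = 50*(-1/106) - 72*1/61 = -25/53 - 72/61 = -5341/3233 ≈ -1.6520)
F(K, k) = 6*k
D(u, N) = -5341/3233 + u (D(u, N) = u - 5341/3233 = -5341/3233 + u)
D(50, 108) - √(F(140, -91) + 2027) = (-5341/3233 + 50) - √(6*(-91) + 2027) = 156309/3233 - √(-546 + 2027) = 156309/3233 - √1481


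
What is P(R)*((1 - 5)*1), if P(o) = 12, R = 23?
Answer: -48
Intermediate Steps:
P(R)*((1 - 5)*1) = 12*((1 - 5)*1) = 12*(-4*1) = 12*(-4) = -48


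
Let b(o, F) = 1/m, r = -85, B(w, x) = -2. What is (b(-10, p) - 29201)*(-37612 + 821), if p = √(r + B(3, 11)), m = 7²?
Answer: 52642328768/49 ≈ 1.0743e+9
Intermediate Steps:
m = 49
p = I*√87 (p = √(-85 - 2) = √(-87) = I*√87 ≈ 9.3274*I)
b(o, F) = 1/49
(b(-10, p) - 29201)*(-37612 + 821) = (1/49 - 29201)*(-37612 + 821) = -1430848/49*(-36791) = 52642328768/49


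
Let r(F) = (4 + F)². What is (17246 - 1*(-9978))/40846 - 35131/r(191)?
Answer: -15375701/59737275 ≈ -0.25739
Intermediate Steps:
(17246 - 1*(-9978))/40846 - 35131/r(191) = (17246 - 1*(-9978))/40846 - 35131/(4 + 191)² = (17246 + 9978)*(1/40846) - 35131/(195²) = 27224*(1/40846) - 35131/38025 = 13612/20423 - 35131*1/38025 = 13612/20423 - 35131/38025 = -15375701/59737275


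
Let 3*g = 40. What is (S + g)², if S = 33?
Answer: 19321/9 ≈ 2146.8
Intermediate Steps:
g = 40/3 (g = (⅓)*40 = 40/3 ≈ 13.333)
(S + g)² = (33 + 40/3)² = (139/3)² = 19321/9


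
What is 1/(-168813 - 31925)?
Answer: -1/200738 ≈ -4.9816e-6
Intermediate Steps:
1/(-168813 - 31925) = 1/(-200738) = -1/200738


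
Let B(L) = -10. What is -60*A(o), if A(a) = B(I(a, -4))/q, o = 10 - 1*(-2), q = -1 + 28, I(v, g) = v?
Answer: 200/9 ≈ 22.222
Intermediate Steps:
q = 27
o = 12 (o = 10 + 2 = 12)
A(a) = -10/27
-60*A(o) = -60*(-10/27) = 200/9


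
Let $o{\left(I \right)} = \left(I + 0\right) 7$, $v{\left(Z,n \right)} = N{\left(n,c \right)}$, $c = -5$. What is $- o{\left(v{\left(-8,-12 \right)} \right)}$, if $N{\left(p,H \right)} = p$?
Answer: $84$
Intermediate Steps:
$v{\left(Z,n \right)} = n$
$o{\left(I \right)} = 7 I$ ($o{\left(I \right)} = I 7 = 7 I$)
$- o{\left(v{\left(-8,-12 \right)} \right)} = - 7 \left(-12\right) = \left(-1\right) \left(-84\right) = 84$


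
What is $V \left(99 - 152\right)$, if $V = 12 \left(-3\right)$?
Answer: $1908$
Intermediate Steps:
$V = -36$
$V \left(99 - 152\right) = - 36 \left(99 - 152\right) = \left(-36\right) \left(-53\right) = 1908$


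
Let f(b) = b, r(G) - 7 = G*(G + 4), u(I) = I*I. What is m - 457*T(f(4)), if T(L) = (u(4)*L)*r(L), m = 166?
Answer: -1140506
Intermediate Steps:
u(I) = I²
r(G) = 7 + G*(4 + G) (r(G) = 7 + G*(G + 4) = 7 + G*(4 + G))
T(L) = 16*L*(7 + L² + 4*L) (T(L) = (4²*L)*(7 + L² + 4*L) = (16*L)*(7 + L² + 4*L) = 16*L*(7 + L² + 4*L))
m - 457*T(f(4)) = 166 - 7312*4*(7 + 4² + 4*4) = 166 - 7312*4*(7 + 16 + 16) = 166 - 7312*4*39 = 166 - 457*2496 = 166 - 1140672 = -1140506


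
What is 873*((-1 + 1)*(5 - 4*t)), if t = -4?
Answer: 0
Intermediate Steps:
873*((-1 + 1)*(5 - 4*t)) = 873*((-1 + 1)*(5 - 4*(-4))) = 873*(0*(5 + 16)) = 873*(0*21) = 873*0 = 0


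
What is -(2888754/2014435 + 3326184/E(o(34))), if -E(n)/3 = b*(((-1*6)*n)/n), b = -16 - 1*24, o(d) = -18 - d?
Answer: 18606393231/4028870 ≈ 4618.3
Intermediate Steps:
b = -40 (b = -16 - 24 = -40)
E(n) = -720 (E(n) = -(-120)*((-1*6)*n)/n = -(-120)*(-6*n)/n = -(-120)*(-6) = -3*240 = -720)
-(2888754/2014435 + 3326184/E(o(34))) = -(2888754/2014435 + 3326184/(-720)) = -(2888754*(1/2014435) + 3326184*(-1/720)) = -(2888754/2014435 - 46197/10) = -1*(-18606393231/4028870) = 18606393231/4028870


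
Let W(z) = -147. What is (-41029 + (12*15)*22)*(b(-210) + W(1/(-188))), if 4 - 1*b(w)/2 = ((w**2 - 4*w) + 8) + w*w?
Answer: 6606993215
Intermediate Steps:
b(w) = -8 - 4*w**2 + 8*w (b(w) = 8 - 2*(((w**2 - 4*w) + 8) + w*w) = 8 - 2*((8 + w**2 - 4*w) + w**2) = 8 - 2*(8 - 4*w + 2*w**2) = 8 + (-16 - 4*w**2 + 8*w) = -8 - 4*w**2 + 8*w)
(-41029 + (12*15)*22)*(b(-210) + W(1/(-188))) = (-41029 + (12*15)*22)*((-8 - 4*(-210)**2 + 8*(-210)) - 147) = (-41029 + 180*22)*((-8 - 4*44100 - 1680) - 147) = (-41029 + 3960)*((-8 - 176400 - 1680) - 147) = -37069*(-178088 - 147) = -37069*(-178235) = 6606993215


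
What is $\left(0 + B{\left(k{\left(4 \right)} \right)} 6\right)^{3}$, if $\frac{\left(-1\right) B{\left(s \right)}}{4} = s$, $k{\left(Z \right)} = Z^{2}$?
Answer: $-56623104$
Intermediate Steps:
$B{\left(s \right)} = - 4 s$
$\left(0 + B{\left(k{\left(4 \right)} \right)} 6\right)^{3} = \left(0 + - 4 \cdot 4^{2} \cdot 6\right)^{3} = \left(0 + \left(-4\right) 16 \cdot 6\right)^{3} = \left(0 - 384\right)^{3} = \left(-384\right)^{3} = -56623104$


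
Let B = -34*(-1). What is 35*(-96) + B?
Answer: -3326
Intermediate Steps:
B = 34
35*(-96) + B = 35*(-96) + 34 = -3360 + 34 = -3326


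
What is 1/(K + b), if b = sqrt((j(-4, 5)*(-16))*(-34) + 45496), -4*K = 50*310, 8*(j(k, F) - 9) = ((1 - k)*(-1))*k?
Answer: -3875/14963873 - 2*sqrt(12938)/14963873 ≈ -0.00027416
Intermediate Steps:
j(k, F) = 9 + k*(-1 + k)/8 (j(k, F) = 9 + (((1 - k)*(-1))*k)/8 = 9 + ((-1 + k)*k)/8 = 9 + (k*(-1 + k))/8 = 9 + k*(-1 + k)/8)
K = -3875 (K = -25*310/2 = -1/4*15500 = -3875)
b = 2*sqrt(12938) (b = sqrt(((9 - 1/8*(-4) + (1/8)*(-4)**2)*(-16))*(-34) + 45496) = sqrt(((9 + 1/2 + (1/8)*16)*(-16))*(-34) + 45496) = sqrt(((9 + 1/2 + 2)*(-16))*(-34) + 45496) = sqrt(((23/2)*(-16))*(-34) + 45496) = sqrt(-184*(-34) + 45496) = sqrt(6256 + 45496) = sqrt(51752) = 2*sqrt(12938) ≈ 227.49)
1/(K + b) = 1/(-3875 + 2*sqrt(12938))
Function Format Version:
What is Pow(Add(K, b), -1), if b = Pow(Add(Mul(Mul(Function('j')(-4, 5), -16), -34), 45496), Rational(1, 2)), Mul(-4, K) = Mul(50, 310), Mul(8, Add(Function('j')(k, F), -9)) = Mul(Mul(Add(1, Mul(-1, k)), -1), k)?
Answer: Add(Rational(-3875, 14963873), Mul(Rational(-2, 14963873), Pow(12938, Rational(1, 2)))) ≈ -0.00027416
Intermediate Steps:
Function('j')(k, F) = Add(9, Mul(Rational(1, 8), k, Add(-1, k))) (Function('j')(k, F) = Add(9, Mul(Rational(1, 8), Mul(Mul(Add(1, Mul(-1, k)), -1), k))) = Add(9, Mul(Rational(1, 8), Mul(Add(-1, k), k))) = Add(9, Mul(Rational(1, 8), Mul(k, Add(-1, k)))) = Add(9, Mul(Rational(1, 8), k, Add(-1, k))))
K = -3875 (K = Mul(Rational(-1, 4), Mul(50, 310)) = Mul(Rational(-1, 4), 15500) = -3875)
b = Mul(2, Pow(12938, Rational(1, 2))) (b = Pow(Add(Mul(Mul(Add(9, Mul(Rational(-1, 8), -4), Mul(Rational(1, 8), Pow(-4, 2))), -16), -34), 45496), Rational(1, 2)) = Pow(Add(Mul(Mul(Add(9, Rational(1, 2), Mul(Rational(1, 8), 16)), -16), -34), 45496), Rational(1, 2)) = Pow(Add(Mul(Mul(Add(9, Rational(1, 2), 2), -16), -34), 45496), Rational(1, 2)) = Pow(Add(Mul(Mul(Rational(23, 2), -16), -34), 45496), Rational(1, 2)) = Pow(Add(Mul(-184, -34), 45496), Rational(1, 2)) = Pow(Add(6256, 45496), Rational(1, 2)) = Pow(51752, Rational(1, 2)) = Mul(2, Pow(12938, Rational(1, 2))) ≈ 227.49)
Pow(Add(K, b), -1) = Pow(Add(-3875, Mul(2, Pow(12938, Rational(1, 2)))), -1)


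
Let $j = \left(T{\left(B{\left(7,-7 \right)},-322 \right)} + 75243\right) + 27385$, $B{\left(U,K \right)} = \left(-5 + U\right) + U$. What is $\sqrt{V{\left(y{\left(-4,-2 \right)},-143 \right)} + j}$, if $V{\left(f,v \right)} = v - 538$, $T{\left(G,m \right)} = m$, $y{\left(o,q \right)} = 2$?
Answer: $5 \sqrt{4065} \approx 318.79$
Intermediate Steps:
$B{\left(U,K \right)} = -5 + 2 U$
$V{\left(f,v \right)} = -538 + v$
$j = 102306$ ($j = \left(-322 + 75243\right) + 27385 = 74921 + 27385 = 102306$)
$\sqrt{V{\left(y{\left(-4,-2 \right)},-143 \right)} + j} = \sqrt{\left(-538 - 143\right) + 102306} = \sqrt{-681 + 102306} = \sqrt{101625} = 5 \sqrt{4065}$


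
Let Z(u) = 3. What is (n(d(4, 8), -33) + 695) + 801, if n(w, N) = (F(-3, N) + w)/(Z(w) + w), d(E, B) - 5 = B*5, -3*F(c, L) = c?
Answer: 35927/24 ≈ 1497.0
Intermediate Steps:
F(c, L) = -c/3
d(E, B) = 5 + 5*B (d(E, B) = 5 + B*5 = 5 + 5*B)
n(w, N) = (1 + w)/(3 + w) (n(w, N) = (-⅓*(-3) + w)/(3 + w) = (1 + w)/(3 + w))
(n(d(4, 8), -33) + 695) + 801 = ((1 + (5 + 5*8))/(3 + (5 + 5*8)) + 695) + 801 = ((1 + (5 + 40))/(3 + (5 + 40)) + 695) + 801 = ((1 + 45)/(3 + 45) + 695) + 801 = (46/48 + 695) + 801 = ((1/48)*46 + 695) + 801 = (23/24 + 695) + 801 = 16703/24 + 801 = 35927/24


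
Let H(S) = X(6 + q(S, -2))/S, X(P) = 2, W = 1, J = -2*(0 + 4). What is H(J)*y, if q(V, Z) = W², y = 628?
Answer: -157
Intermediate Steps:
J = -8 (J = -2*4 = -8)
q(V, Z) = 1 (q(V, Z) = 1² = 1)
H(S) = 2/S
H(J)*y = (2/(-8))*628 = (2*(-⅛))*628 = -¼*628 = -157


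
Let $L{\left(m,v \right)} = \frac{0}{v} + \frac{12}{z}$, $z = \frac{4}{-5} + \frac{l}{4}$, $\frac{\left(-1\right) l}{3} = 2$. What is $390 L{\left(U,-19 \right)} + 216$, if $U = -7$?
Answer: $- \frac{41832}{23} \approx -1818.8$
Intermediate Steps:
$l = -6$ ($l = \left(-3\right) 2 = -6$)
$z = - \frac{23}{10}$ ($z = \frac{4}{-5} - \frac{6}{4} = 4 \left(- \frac{1}{5}\right) - \frac{3}{2} = - \frac{4}{5} - \frac{3}{2} = - \frac{23}{10} \approx -2.3$)
$L{\left(m,v \right)} = - \frac{120}{23}$ ($L{\left(m,v \right)} = \frac{0}{v} + \frac{12}{- \frac{23}{10}} = 0 + 12 \left(- \frac{10}{23}\right) = 0 - \frac{120}{23} = - \frac{120}{23}$)
$390 L{\left(U,-19 \right)} + 216 = 390 \left(- \frac{120}{23}\right) + 216 = - \frac{46800}{23} + 216 = - \frac{41832}{23}$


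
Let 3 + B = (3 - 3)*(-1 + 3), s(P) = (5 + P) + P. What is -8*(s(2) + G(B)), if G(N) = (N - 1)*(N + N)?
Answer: -264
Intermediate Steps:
s(P) = 5 + 2*P
B = -3 (B = -3 + (3 - 3)*(-1 + 3) = -3 + 0*2 = -3 + 0 = -3)
G(N) = 2*N*(-1 + N) (G(N) = (-1 + N)*(2*N) = 2*N*(-1 + N))
-8*(s(2) + G(B)) = -8*((5 + 2*2) + 2*(-3)*(-1 - 3)) = -8*((5 + 4) + 2*(-3)*(-4)) = -8*(9 + 24) = -8*33 = -264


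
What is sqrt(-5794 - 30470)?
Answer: 2*I*sqrt(9066) ≈ 190.43*I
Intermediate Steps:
sqrt(-5794 - 30470) = sqrt(-36264) = 2*I*sqrt(9066)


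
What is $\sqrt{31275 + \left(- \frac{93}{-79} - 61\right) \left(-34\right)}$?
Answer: $\frac{\sqrt{207881311}}{79} \approx 182.51$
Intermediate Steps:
$\sqrt{31275 + \left(- \frac{93}{-79} - 61\right) \left(-34\right)} = \sqrt{31275 + \left(\left(-93\right) \left(- \frac{1}{79}\right) - 61\right) \left(-34\right)} = \sqrt{31275 + \left(\frac{93}{79} - 61\right) \left(-34\right)} = \sqrt{31275 - - \frac{160684}{79}} = \sqrt{31275 + \frac{160684}{79}} = \sqrt{\frac{2631409}{79}} = \frac{\sqrt{207881311}}{79}$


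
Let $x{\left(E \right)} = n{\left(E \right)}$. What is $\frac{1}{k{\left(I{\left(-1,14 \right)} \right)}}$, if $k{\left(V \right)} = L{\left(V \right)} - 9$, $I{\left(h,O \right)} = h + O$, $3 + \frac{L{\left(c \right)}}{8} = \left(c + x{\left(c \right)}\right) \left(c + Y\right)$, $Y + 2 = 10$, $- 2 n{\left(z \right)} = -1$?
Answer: $\frac{1}{2235} \approx 0.00044743$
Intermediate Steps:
$n{\left(z \right)} = \frac{1}{2}$ ($n{\left(z \right)} = \left(- \frac{1}{2}\right) \left(-1\right) = \frac{1}{2}$)
$x{\left(E \right)} = \frac{1}{2}$
$Y = 8$ ($Y = -2 + 10 = 8$)
$L{\left(c \right)} = -24 + 8 \left(\frac{1}{2} + c\right) \left(8 + c\right)$ ($L{\left(c \right)} = -24 + 8 \left(c + \frac{1}{2}\right) \left(c + 8\right) = -24 + 8 \left(\frac{1}{2} + c\right) \left(8 + c\right)$)
$I{\left(h,O \right)} = O + h$
$k{\left(V \right)} = -1 + 8 V^{2} + 68 V$ ($k{\left(V \right)} = \left(8 + 8 V^{2} + 68 V\right) - 9 = -1 + 8 V^{2} + 68 V$)
$\frac{1}{k{\left(I{\left(-1,14 \right)} \right)}} = \frac{1}{-1 + 8 \left(14 - 1\right)^{2} + 68 \left(14 - 1\right)} = \frac{1}{-1 + 8 \cdot 13^{2} + 68 \cdot 13} = \frac{1}{-1 + 8 \cdot 169 + 884} = \frac{1}{-1 + 1352 + 884} = \frac{1}{2235}$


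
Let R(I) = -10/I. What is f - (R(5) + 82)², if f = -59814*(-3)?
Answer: 173042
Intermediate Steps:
f = 179442
f - (R(5) + 82)² = 179442 - (-10/5 + 82)² = 179442 - (-10*⅕ + 82)² = 179442 - (-2 + 82)² = 179442 - 1*80² = 179442 - 1*6400 = 179442 - 6400 = 173042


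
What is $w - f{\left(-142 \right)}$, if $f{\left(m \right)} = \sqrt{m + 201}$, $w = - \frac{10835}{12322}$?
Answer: $- \frac{10835}{12322} - \sqrt{59} \approx -8.5605$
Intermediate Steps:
$w = - \frac{10835}{12322}$ ($w = \left(-10835\right) \frac{1}{12322} = - \frac{10835}{12322} \approx -0.87932$)
$f{\left(m \right)} = \sqrt{201 + m}$
$w - f{\left(-142 \right)} = - \frac{10835}{12322} - \sqrt{201 - 142} = - \frac{10835}{12322} - \sqrt{59}$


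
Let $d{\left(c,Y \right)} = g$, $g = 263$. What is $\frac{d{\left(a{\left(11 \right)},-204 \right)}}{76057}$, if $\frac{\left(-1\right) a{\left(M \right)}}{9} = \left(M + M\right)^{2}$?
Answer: $\frac{263}{76057} \approx 0.0034579$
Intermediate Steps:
$a{\left(M \right)} = - 36 M^{2}$ ($a{\left(M \right)} = - 9 \left(M + M\right)^{2} = - 9 \left(2 M\right)^{2} = - 9 \cdot 4 M^{2} = - 36 M^{2}$)
$d{\left(c,Y \right)} = 263$
$\frac{d{\left(a{\left(11 \right)},-204 \right)}}{76057} = \frac{263}{76057}$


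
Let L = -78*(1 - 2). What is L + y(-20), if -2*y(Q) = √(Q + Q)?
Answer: 78 - I*√10 ≈ 78.0 - 3.1623*I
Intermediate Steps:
L = 78 (L = -78*(-1) = 78)
y(Q) = -√2*√Q/2 (y(Q) = -√(Q + Q)/2 = -√2*√Q/2)
L + y(-20) = 78 - √2*√(-20)/2 = 78 - √2*2*I*√5/2 = 78 - I*√10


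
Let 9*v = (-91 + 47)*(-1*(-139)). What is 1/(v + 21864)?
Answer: 9/190660 ≈ 4.7204e-5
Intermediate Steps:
v = -6116/9 (v = ((-91 + 47)*(-1*(-139)))/9 = (-44*139)/9 = (1/9)*(-6116) = -6116/9 ≈ -679.56)
1/(v + 21864) = 1/(-6116/9 + 21864) = 1/(190660/9) = 9/190660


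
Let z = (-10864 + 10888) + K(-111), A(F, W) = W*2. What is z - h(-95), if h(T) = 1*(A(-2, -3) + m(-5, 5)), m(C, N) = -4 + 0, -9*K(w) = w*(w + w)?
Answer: -2704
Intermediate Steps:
K(w) = -2*w²/9 (K(w) = -w*(w + w)/9 = -w*2*w/9 = -2*w²/9)
m(C, N) = -4
A(F, W) = 2*W
h(T) = -10 (h(T) = 1*(2*(-3) - 4) = 1*(-6 - 4) = 1*(-10) = -10)
z = -2714 (z = (-10864 + 10888) - 2/9*(-111)² = 24 - 2/9*12321 = 24 - 2738 = -2714)
z - h(-95) = -2714 - 1*(-10) = -2714 + 10 = -2704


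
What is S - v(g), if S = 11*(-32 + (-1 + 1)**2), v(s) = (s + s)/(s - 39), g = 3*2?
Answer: -3868/11 ≈ -351.64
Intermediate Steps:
g = 6
v(s) = 2*s/(-39 + s) (v(s) = (2*s)/(-39 + s) = 2*s/(-39 + s))
S = -352 (S = 11*(-32 + 0**2) = 11*(-32 + 0) = 11*(-32) = -352)
S - v(g) = -352 - 2*6/(-39 + 6) = -352 - 2*6/(-33) = -352 - 2*6*(-1)/33 = -352 - 1*(-4/11) = -352 + 4/11 = -3868/11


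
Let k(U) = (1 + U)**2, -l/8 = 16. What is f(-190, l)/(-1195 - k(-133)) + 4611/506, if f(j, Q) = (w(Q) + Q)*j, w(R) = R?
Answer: 61240369/9421214 ≈ 6.5003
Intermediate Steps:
l = -128 (l = -8*16 = -128)
f(j, Q) = 2*Q*j (f(j, Q) = (Q + Q)*j = (2*Q)*j = 2*Q*j)
f(-190, l)/(-1195 - k(-133)) + 4611/506 = (2*(-128)*(-190))/(-1195 - (1 - 133)**2) + 4611/506 = 48640/(-1195 - 1*(-132)**2) + 4611*(1/506) = 48640/(-1195 - 1*17424) + 4611/506 = 48640/(-1195 - 17424) + 4611/506 = 48640/(-18619) + 4611/506 = 48640*(-1/18619) + 4611/506 = -48640/18619 + 4611/506 = 61240369/9421214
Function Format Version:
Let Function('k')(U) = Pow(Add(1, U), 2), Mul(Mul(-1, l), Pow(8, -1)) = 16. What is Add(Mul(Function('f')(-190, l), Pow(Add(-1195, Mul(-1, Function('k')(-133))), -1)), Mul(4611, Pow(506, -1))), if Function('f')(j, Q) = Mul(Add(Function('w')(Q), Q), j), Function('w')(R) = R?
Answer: Rational(61240369, 9421214) ≈ 6.5003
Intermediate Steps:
l = -128 (l = Mul(-8, 16) = -128)
Function('f')(j, Q) = Mul(2, Q, j) (Function('f')(j, Q) = Mul(Add(Q, Q), j) = Mul(Mul(2, Q), j) = Mul(2, Q, j))
Add(Mul(Function('f')(-190, l), Pow(Add(-1195, Mul(-1, Function('k')(-133))), -1)), Mul(4611, Pow(506, -1))) = Add(Mul(Mul(2, -128, -190), Pow(Add(-1195, Mul(-1, Pow(Add(1, -133), 2))), -1)), Mul(4611, Pow(506, -1))) = Add(Mul(48640, Pow(Add(-1195, Mul(-1, Pow(-132, 2))), -1)), Mul(4611, Rational(1, 506))) = Add(Mul(48640, Pow(Add(-1195, Mul(-1, 17424)), -1)), Rational(4611, 506)) = Add(Mul(48640, Pow(Add(-1195, -17424), -1)), Rational(4611, 506)) = Add(Mul(48640, Pow(-18619, -1)), Rational(4611, 506)) = Add(Mul(48640, Rational(-1, 18619)), Rational(4611, 506)) = Add(Rational(-48640, 18619), Rational(4611, 506)) = Rational(61240369, 9421214)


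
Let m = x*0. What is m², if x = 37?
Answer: 0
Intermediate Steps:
m = 0 (m = 37*0 = 0)
m² = 0² = 0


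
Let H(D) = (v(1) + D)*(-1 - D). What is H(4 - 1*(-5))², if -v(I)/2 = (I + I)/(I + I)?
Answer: 4900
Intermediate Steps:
v(I) = -2 (v(I) = -2*(I + I)/(I + I) = -2*2*I/(2*I) = -2*2*I*1/(2*I) = -2*1 = -2)
H(D) = (-1 - D)*(-2 + D) (H(D) = (-2 + D)*(-1 - D) = (-1 - D)*(-2 + D))
H(4 - 1*(-5))² = (2 + (4 - 1*(-5)) - (4 - 1*(-5))²)² = (2 + (4 + 5) - (4 + 5)²)² = (2 + 9 - 1*9²)² = (2 + 9 - 1*81)² = (2 + 9 - 81)² = (-70)² = 4900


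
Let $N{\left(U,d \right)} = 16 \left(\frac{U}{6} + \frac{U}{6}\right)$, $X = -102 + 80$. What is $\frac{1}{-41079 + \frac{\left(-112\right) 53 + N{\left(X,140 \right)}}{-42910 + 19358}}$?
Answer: $- \frac{4416}{181403729} \approx -2.4343 \cdot 10^{-5}$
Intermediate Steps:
$X = -22$
$N{\left(U,d \right)} = \frac{16 U}{3}$ ($N{\left(U,d \right)} = 16 \left(U \frac{1}{6} + U \frac{1}{6}\right) = 16 \left(\frac{U}{6} + \frac{U}{6}\right) = 16 \frac{U}{3} = \frac{16 U}{3}$)
$\frac{1}{-41079 + \frac{\left(-112\right) 53 + N{\left(X,140 \right)}}{-42910 + 19358}} = \frac{1}{-41079 + \frac{\left(-112\right) 53 + \frac{16}{3} \left(-22\right)}{-42910 + 19358}} = \frac{1}{-41079 + \frac{-5936 - \frac{352}{3}}{-23552}} = \frac{1}{-41079 - - \frac{1135}{4416}} = \frac{1}{-41079 + \frac{1135}{4416}} = \frac{1}{- \frac{181403729}{4416}} = - \frac{4416}{181403729}$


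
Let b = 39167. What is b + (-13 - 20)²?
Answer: 40256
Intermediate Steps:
b + (-13 - 20)² = 39167 + (-13 - 20)² = 39167 + (-33)² = 39167 + 1089 = 40256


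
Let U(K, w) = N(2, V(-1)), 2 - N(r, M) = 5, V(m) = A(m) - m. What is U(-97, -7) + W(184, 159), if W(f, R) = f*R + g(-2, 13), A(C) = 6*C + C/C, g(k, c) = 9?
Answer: 29262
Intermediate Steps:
A(C) = 1 + 6*C (A(C) = 6*C + 1 = 1 + 6*C)
W(f, R) = 9 + R*f (W(f, R) = f*R + 9 = R*f + 9 = 9 + R*f)
V(m) = 1 + 5*m (V(m) = (1 + 6*m) - m = 1 + 5*m)
N(r, M) = -3 (N(r, M) = 2 - 1*5 = 2 - 5 = -3)
U(K, w) = -3
U(-97, -7) + W(184, 159) = -3 + (9 + 159*184) = -3 + (9 + 29256) = -3 + 29265 = 29262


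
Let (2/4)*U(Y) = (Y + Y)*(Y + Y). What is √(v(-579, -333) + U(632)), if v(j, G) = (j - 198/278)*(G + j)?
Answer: 8*√1124267723/139 ≈ 1929.8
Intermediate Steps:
v(j, G) = (-99/139 + j)*(G + j) (v(j, G) = (j - 198*1/278)*(G + j) = (j - 99/139)*(G + j) = (-99/139 + j)*(G + j))
U(Y) = 8*Y² (U(Y) = 2*((Y + Y)*(Y + Y)) = 2*((2*Y)*(2*Y)) = 2*(4*Y²) = 8*Y²)
√(v(-579, -333) + U(632)) = √(((-579)² - 99/139*(-333) - 99/139*(-579) - 333*(-579)) + 8*632²) = √((335241 + 32967/139 + 57321/139 + 192807) + 8*399424) = √(73488960/139 + 3195392) = √(517648448/139) = 8*√1124267723/139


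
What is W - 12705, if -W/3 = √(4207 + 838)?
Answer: -12705 - 3*√5045 ≈ -12918.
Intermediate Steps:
W = -3*√5045 (W = -3*√(4207 + 838) = -3*√5045 ≈ -213.08)
W - 12705 = -3*√5045 - 12705 = -12705 - 3*√5045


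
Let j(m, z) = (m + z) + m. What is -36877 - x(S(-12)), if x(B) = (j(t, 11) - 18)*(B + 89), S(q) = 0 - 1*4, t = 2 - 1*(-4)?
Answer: -37302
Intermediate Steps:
t = 6 (t = 2 + 4 = 6)
j(m, z) = z + 2*m
S(q) = -4 (S(q) = 0 - 4 = -4)
x(B) = 445 + 5*B (x(B) = ((11 + 2*6) - 18)*(B + 89) = ((11 + 12) - 18)*(89 + B) = (23 - 18)*(89 + B) = 5*(89 + B) = 445 + 5*B)
-36877 - x(S(-12)) = -36877 - (445 + 5*(-4)) = -36877 - (445 - 20) = -36877 - 1*425 = -36877 - 425 = -37302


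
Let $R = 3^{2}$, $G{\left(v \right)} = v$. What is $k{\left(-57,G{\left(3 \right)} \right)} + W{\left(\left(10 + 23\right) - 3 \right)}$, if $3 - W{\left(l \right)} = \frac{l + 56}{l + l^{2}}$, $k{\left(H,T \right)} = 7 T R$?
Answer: $\frac{89237}{465} \approx 191.91$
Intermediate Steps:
$R = 9$
$k{\left(H,T \right)} = 63 T$ ($k{\left(H,T \right)} = 7 T 9 = 63 T$)
$W{\left(l \right)} = 3 - \frac{56 + l}{l + l^{2}}$ ($W{\left(l \right)} = 3 - \frac{l + 56}{l + l^{2}} = 3 - \frac{56 + l}{l + l^{2}}$)
$k{\left(-57,G{\left(3 \right)} \right)} + W{\left(\left(10 + 23\right) - 3 \right)} = 63 \cdot 3 + \frac{-56 + 2 \left(\left(10 + 23\right) - 3\right) + 3 \left(\left(10 + 23\right) - 3\right)^{2}}{\left(\left(10 + 23\right) - 3\right) \left(1 + \left(\left(10 + 23\right) - 3\right)\right)} = 189 + \frac{-56 + 2 \left(33 - 3\right) + 3 \left(33 - 3\right)^{2}}{\left(33 - 3\right) \left(1 + \left(33 - 3\right)\right)} = 189 + \frac{-56 + 2 \cdot 30 + 3 \cdot 30^{2}}{30 \left(1 + 30\right)} = 189 + \frac{-56 + 60 + 3 \cdot 900}{30 \cdot 31} = 189 + \frac{1}{30} \cdot \frac{1}{31} \left(-56 + 60 + 2700\right) = 189 + \frac{1}{30} \cdot \frac{1}{31} \cdot 2704 = 189 + \frac{1352}{465} = \frac{89237}{465}$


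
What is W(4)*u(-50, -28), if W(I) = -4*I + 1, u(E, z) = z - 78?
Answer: 1590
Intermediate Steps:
u(E, z) = -78 + z
W(I) = 1 - 4*I
W(4)*u(-50, -28) = (1 - 4*4)*(-78 - 28) = (1 - 16)*(-106) = -15*(-106) = 1590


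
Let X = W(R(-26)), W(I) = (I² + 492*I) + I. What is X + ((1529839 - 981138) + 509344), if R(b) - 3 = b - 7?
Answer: 1044155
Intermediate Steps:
R(b) = -4 + b (R(b) = 3 + (b - 7) = 3 + (-7 + b) = -4 + b)
W(I) = I² + 493*I
X = -13890 (X = (-4 - 26)*(493 + (-4 - 26)) = -30*(493 - 30) = -30*463 = -13890)
X + ((1529839 - 981138) + 509344) = -13890 + ((1529839 - 981138) + 509344) = -13890 + (548701 + 509344) = -13890 + 1058045 = 1044155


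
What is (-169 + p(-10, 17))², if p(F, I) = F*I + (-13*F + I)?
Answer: 36864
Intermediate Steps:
p(F, I) = I - 13*F + F*I (p(F, I) = F*I + (I - 13*F) = I - 13*F + F*I)
(-169 + p(-10, 17))² = (-169 + (17 - 13*(-10) - 10*17))² = (-169 + (17 + 130 - 170))² = (-169 - 23)² = (-192)² = 36864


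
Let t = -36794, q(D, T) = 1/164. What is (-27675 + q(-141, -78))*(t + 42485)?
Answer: -25829736009/164 ≈ -1.5750e+8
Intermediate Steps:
q(D, T) = 1/164
(-27675 + q(-141, -78))*(t + 42485) = (-27675 + 1/164)*(-36794 + 42485) = -4538699/164*5691 = -25829736009/164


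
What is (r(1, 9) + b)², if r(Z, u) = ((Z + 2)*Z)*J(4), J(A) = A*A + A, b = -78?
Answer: 324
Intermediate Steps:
J(A) = A + A² (J(A) = A² + A = A + A²)
r(Z, u) = 20*Z*(2 + Z) (r(Z, u) = ((Z + 2)*Z)*(4*(1 + 4)) = ((2 + Z)*Z)*(4*5) = (Z*(2 + Z))*20 = 20*Z*(2 + Z))
(r(1, 9) + b)² = (20*1*(2 + 1) - 78)² = (20*1*3 - 78)² = (60 - 78)² = (-18)² = 324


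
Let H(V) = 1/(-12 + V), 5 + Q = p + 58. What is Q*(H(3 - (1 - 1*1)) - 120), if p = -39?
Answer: -15134/9 ≈ -1681.6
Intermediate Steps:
Q = 14 (Q = -5 + (-39 + 58) = -5 + 19 = 14)
Q*(H(3 - (1 - 1*1)) - 120) = 14*(1/(-12 + (3 - (1 - 1*1))) - 120) = 14*(1/(-12 + (3 - (1 - 1))) - 120) = 14*(1/(-12 + (3 - 1*0)) - 120) = 14*(1/(-12 + (3 + 0)) - 120) = 14*(1/(-12 + 3) - 120) = 14*(1/(-9) - 120) = 14*(-1/9 - 120) = 14*(-1081/9) = -15134/9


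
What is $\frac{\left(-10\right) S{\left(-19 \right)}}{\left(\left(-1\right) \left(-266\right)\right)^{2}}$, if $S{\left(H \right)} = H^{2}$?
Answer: $- \frac{5}{98} \approx -0.05102$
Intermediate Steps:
$\frac{\left(-10\right) S{\left(-19 \right)}}{\left(\left(-1\right) \left(-266\right)\right)^{2}} = \frac{\left(-10\right) \left(-19\right)^{2}}{\left(\left(-1\right) \left(-266\right)\right)^{2}} = \frac{\left(-10\right) 361}{266^{2}} = - \frac{3610}{70756} = \left(-3610\right) \frac{1}{70756} = - \frac{5}{98}$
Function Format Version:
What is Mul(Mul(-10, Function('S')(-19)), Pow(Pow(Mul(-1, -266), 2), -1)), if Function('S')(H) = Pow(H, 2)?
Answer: Rational(-5, 98) ≈ -0.051020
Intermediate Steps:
Mul(Mul(-10, Function('S')(-19)), Pow(Pow(Mul(-1, -266), 2), -1)) = Mul(Mul(-10, Pow(-19, 2)), Pow(Pow(Mul(-1, -266), 2), -1)) = Mul(Mul(-10, 361), Pow(Pow(266, 2), -1)) = Mul(-3610, Pow(70756, -1)) = Mul(-3610, Rational(1, 70756)) = Rational(-5, 98)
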